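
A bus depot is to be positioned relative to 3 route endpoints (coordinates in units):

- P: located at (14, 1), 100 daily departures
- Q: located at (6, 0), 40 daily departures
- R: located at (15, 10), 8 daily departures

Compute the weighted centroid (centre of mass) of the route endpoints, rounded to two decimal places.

The minimiser of Σwᵢ‖p−pᵢ‖² is the weighted centroid p* = (Σwᵢpᵢ)/(Σwᵢ).
Σwᵢ = 148.
Σwᵢxᵢ = 100·14 + 40·6 + 8·15 = 1760.
Σwᵢyᵢ = 100·1 + 40·0 + 8·10 = 180.
x* = 1760/148 = 11.89, y* = 180/148 = 1.22.

(11.89, 1.22)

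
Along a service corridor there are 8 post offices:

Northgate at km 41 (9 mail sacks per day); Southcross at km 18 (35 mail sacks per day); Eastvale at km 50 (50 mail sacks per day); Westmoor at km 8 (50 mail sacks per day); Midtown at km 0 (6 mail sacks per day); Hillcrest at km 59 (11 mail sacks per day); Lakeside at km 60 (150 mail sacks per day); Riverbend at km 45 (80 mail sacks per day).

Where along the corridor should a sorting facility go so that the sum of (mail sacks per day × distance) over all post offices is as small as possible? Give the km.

For a sum of weighted absolute distances on a line, the optimum is the weighted median (not the mean). Total weight W = 391; half-weight = 195.5.
Sort by position and accumulate weight:
  km 0 (Midtown, w=6) → cum 6
  km 8 (Westmoor, w=50) → cum 56
  km 18 (Southcross, w=35) → cum 91
  km 41 (Northgate, w=9) → cum 100
  km 45 (Riverbend, w=80) → cum 180
  km 50 (Eastvale, w=50) → cum 230  ≥ 195.5 → median here
  km 59 (Hillcrest, w=11) → cum 241
  km 60 (Lakeside, w=150) → cum 391
Optimal location: km 50.

x = 50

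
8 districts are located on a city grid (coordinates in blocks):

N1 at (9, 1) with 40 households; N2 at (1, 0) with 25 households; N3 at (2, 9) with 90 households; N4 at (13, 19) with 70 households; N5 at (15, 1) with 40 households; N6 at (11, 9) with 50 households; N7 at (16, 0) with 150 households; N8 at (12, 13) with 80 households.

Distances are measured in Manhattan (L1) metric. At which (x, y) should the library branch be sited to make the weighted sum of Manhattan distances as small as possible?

Manhattan distance separates: Σwᵢ(|x−xᵢ|+|y−yᵢ|) = Σwᵢ|x−xᵢ| + Σwᵢ|y−yᵢ|, so x and y are optimised independently as 1-D weighted medians.
Total weight W = 545; half = 272.5.
x-coordinate, sorted with cumulative weight:
  x=1 (N2, w=25) cum 25
  x=2 (N3, w=90) cum 115
  x=9 (N1, w=40) cum 155
  x=11 (N6, w=50) cum 205
  x=12 (N8, w=80) cum 285  ← median
  x=13 (N4, w=70) cum 355
  x=15 (N5, w=40) cum 395
  x=16 (N7, w=150) cum 545
⇒ x* = 12
y-coordinate, sorted with cumulative weight:
  y=0 (N2, w=25) cum 25
  y=0 (N7, w=150) cum 175
  y=1 (N1, w=40) cum 215
  y=1 (N5, w=40) cum 255
  y=9 (N3, w=90) cum 345  ← median
  y=9 (N6, w=50) cum 395
  y=13 (N8, w=80) cum 475
  y=19 (N4, w=70) cum 545
⇒ y* = 9

(12, 9)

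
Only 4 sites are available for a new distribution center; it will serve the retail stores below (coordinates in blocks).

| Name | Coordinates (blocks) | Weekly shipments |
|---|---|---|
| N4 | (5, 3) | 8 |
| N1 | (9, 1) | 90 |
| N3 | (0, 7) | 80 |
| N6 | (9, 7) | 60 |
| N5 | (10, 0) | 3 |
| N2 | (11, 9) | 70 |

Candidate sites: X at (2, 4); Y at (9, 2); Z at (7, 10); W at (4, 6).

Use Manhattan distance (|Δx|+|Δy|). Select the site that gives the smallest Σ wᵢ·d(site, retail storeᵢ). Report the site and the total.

Y, total 2189 blocks

Total weighted distance at each candidate:
  X (2, 4): total = 2948
  Y (9, 2): total = 2189
  Z (7, 10): total = 2551
  W (4, 6): total = 2428
Minimum is at Y with total 2189 blocks.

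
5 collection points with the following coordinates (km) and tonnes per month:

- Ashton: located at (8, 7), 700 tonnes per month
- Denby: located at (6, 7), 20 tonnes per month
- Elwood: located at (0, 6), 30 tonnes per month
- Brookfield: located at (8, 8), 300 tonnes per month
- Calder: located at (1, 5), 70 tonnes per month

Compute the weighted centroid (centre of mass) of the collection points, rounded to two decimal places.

The minimiser of Σwᵢ‖p−pᵢ‖² is the weighted centroid p* = (Σwᵢpᵢ)/(Σwᵢ).
Σwᵢ = 1120.
Σwᵢxᵢ = 700·8 + 20·6 + 30·0 + 300·8 + 70·1 = 8190.
Σwᵢyᵢ = 700·7 + 20·7 + 30·6 + 300·8 + 70·5 = 7970.
x* = 8190/1120 = 7.31, y* = 7970/1120 = 7.12.

(7.31, 7.12)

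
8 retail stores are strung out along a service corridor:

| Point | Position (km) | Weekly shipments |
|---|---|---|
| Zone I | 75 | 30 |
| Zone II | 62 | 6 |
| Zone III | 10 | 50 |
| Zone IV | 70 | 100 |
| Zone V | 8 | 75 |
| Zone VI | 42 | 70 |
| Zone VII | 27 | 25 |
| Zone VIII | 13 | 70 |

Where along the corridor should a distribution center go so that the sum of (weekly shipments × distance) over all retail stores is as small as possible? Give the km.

For a sum of weighted absolute distances on a line, the optimum is the weighted median (not the mean). Total weight W = 426; half-weight = 213.
Sort by position and accumulate weight:
  km 8 (Zone V, w=75) → cum 75
  km 10 (Zone III, w=50) → cum 125
  km 13 (Zone VIII, w=70) → cum 195
  km 27 (Zone VII, w=25) → cum 220  ≥ 213 → median here
  km 42 (Zone VI, w=70) → cum 290
  km 62 (Zone II, w=6) → cum 296
  km 70 (Zone IV, w=100) → cum 396
  km 75 (Zone I, w=30) → cum 426
Optimal location: km 27.

x = 27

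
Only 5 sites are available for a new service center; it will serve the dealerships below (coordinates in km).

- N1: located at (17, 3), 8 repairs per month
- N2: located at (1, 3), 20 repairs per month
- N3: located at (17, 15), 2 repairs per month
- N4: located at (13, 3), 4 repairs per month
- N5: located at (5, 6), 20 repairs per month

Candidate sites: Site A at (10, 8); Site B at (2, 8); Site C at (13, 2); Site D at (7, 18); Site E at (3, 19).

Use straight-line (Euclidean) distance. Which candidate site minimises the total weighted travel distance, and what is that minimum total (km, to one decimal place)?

Total weighted distance at each candidate:
  Site A (10, 8): total = 425.6
  Site B (2, 8): total = 382.0
  Site C (13, 2): total = 483.9
  Site D (7, 18): total = 796.1
  Site E (3, 19): total = 860.2
Minimum is at Site B with total 382.0 km.

Site B, total 382.0 km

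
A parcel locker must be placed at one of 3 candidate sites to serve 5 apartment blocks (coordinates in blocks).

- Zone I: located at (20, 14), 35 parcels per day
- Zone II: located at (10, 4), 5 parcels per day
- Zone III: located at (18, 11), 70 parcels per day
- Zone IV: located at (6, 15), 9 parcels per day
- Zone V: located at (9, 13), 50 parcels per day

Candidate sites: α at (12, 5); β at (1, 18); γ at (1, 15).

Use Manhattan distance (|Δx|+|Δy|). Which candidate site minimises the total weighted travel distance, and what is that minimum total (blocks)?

Total weighted distance at each candidate:
  α (12, 5): total = 2144
  β (1, 18): total = 3322
  γ (1, 15): total = 2815
Minimum is at α with total 2144 blocks.

α, total 2144 blocks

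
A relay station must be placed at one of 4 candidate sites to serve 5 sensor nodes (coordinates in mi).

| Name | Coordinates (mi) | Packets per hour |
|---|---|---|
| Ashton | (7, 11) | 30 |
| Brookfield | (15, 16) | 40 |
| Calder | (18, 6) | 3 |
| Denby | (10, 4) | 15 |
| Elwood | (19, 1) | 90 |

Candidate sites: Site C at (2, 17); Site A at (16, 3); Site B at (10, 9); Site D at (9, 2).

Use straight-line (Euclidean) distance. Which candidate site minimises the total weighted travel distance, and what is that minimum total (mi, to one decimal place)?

Total weighted distance at each candidate:
  Site C (2, 17): total = 3144.1
  Site A (16, 3): total = 1309.3
  Site B (10, 9): total = 1636.6
  Site D (9, 2): total = 1853.4
Minimum is at Site A with total 1309.3 mi.

Site A, total 1309.3 mi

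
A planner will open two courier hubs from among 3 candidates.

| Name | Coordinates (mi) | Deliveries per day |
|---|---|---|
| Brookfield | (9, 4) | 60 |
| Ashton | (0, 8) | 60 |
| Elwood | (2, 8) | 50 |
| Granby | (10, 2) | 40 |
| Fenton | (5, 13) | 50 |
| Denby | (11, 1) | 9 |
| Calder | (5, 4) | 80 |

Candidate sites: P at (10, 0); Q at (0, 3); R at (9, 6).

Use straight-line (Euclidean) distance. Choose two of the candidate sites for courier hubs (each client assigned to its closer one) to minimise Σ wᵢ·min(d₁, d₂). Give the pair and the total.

{Q, R}, total 1663.5

Evaluate every pair (each demand assigned to the nearer of the two):
  {Q, R}: total = 1663.5
  {P, Q}: total = 1876.3
  {P, R}: total = 1890.8
Best pair: {Q, R} with total 1663.5.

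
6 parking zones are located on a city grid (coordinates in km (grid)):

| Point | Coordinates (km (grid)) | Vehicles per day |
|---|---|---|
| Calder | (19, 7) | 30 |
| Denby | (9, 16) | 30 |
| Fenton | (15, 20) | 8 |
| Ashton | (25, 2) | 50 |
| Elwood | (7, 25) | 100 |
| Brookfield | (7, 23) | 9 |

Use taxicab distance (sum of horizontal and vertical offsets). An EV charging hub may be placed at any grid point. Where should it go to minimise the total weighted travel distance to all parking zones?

Manhattan distance separates: Σwᵢ(|x−xᵢ|+|y−yᵢ|) = Σwᵢ|x−xᵢ| + Σwᵢ|y−yᵢ|, so x and y are optimised independently as 1-D weighted medians.
Total weight W = 227; half = 113.5.
x-coordinate, sorted with cumulative weight:
  x=7 (Elwood, w=100) cum 100
  x=7 (Brookfield, w=9) cum 109
  x=9 (Denby, w=30) cum 139  ← median
  x=15 (Fenton, w=8) cum 147
  x=19 (Calder, w=30) cum 177
  x=25 (Ashton, w=50) cum 227
⇒ x* = 9
y-coordinate, sorted with cumulative weight:
  y=2 (Ashton, w=50) cum 50
  y=7 (Calder, w=30) cum 80
  y=16 (Denby, w=30) cum 110
  y=20 (Fenton, w=8) cum 118  ← median
  y=23 (Brookfield, w=9) cum 127
  y=25 (Elwood, w=100) cum 227
⇒ y* = 20

(9, 20)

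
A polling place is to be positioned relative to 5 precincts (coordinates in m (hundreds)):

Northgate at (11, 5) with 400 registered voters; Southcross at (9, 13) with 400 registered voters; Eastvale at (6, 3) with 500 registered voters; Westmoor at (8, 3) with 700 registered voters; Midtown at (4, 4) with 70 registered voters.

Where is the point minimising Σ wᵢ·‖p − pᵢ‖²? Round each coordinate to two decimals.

(8.15, 5.35)

The minimiser of Σwᵢ‖p−pᵢ‖² is the weighted centroid p* = (Σwᵢpᵢ)/(Σwᵢ).
Σwᵢ = 2070.
Σwᵢxᵢ = 400·11 + 400·9 + 500·6 + 700·8 + 70·4 = 16880.
Σwᵢyᵢ = 400·5 + 400·13 + 500·3 + 700·3 + 70·4 = 11080.
x* = 16880/2070 = 8.15, y* = 11080/2070 = 5.35.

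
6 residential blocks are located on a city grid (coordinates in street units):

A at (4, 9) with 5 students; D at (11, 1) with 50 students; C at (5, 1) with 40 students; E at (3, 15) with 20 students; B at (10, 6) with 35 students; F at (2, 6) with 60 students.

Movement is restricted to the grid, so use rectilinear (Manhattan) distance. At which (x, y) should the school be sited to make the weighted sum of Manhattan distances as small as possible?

Manhattan distance separates: Σwᵢ(|x−xᵢ|+|y−yᵢ|) = Σwᵢ|x−xᵢ| + Σwᵢ|y−yᵢ|, so x and y are optimised independently as 1-D weighted medians.
Total weight W = 210; half = 105.
x-coordinate, sorted with cumulative weight:
  x=2 (F, w=60) cum 60
  x=3 (E, w=20) cum 80
  x=4 (A, w=5) cum 85
  x=5 (C, w=40) cum 125  ← median
  x=10 (B, w=35) cum 160
  x=11 (D, w=50) cum 210
⇒ x* = 5
y-coordinate, sorted with cumulative weight:
  y=1 (D, w=50) cum 50
  y=1 (C, w=40) cum 90
  y=6 (B, w=35) cum 125  ← median
  y=6 (F, w=60) cum 185
  y=9 (A, w=5) cum 190
  y=15 (E, w=20) cum 210
⇒ y* = 6

(5, 6)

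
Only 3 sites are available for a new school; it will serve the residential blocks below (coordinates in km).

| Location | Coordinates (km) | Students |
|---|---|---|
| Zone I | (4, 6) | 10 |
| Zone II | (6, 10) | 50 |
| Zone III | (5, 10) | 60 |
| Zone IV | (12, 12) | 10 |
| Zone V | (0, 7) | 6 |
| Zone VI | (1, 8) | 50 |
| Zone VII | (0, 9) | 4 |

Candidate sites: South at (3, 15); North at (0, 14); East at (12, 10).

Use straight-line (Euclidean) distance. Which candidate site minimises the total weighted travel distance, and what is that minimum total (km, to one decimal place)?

Total weighted distance at each candidate:
  South (3, 15): total = 1242.2
  North (0, 14): total = 1322.0
  East (12, 10): total = 1510.8
Minimum is at South with total 1242.2 km.

South, total 1242.2 km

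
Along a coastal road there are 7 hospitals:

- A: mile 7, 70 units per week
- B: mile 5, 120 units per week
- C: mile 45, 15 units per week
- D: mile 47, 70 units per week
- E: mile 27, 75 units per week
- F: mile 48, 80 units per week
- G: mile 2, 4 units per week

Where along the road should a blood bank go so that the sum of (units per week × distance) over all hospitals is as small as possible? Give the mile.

x = 27

For a sum of weighted absolute distances on a line, the optimum is the weighted median (not the mean). Total weight W = 434; half-weight = 217.
Sort by position and accumulate weight:
  mile 2 (G, w=4) → cum 4
  mile 5 (B, w=120) → cum 124
  mile 7 (A, w=70) → cum 194
  mile 27 (E, w=75) → cum 269  ≥ 217 → median here
  mile 45 (C, w=15) → cum 284
  mile 47 (D, w=70) → cum 354
  mile 48 (F, w=80) → cum 434
Optimal location: mile 27.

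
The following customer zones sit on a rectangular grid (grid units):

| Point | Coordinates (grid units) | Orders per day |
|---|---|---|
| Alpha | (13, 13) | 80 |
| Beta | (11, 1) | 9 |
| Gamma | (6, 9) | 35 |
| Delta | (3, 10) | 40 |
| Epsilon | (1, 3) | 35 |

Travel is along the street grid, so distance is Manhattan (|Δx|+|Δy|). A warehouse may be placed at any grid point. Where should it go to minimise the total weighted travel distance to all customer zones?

(6, 10)

Manhattan distance separates: Σwᵢ(|x−xᵢ|+|y−yᵢ|) = Σwᵢ|x−xᵢ| + Σwᵢ|y−yᵢ|, so x and y are optimised independently as 1-D weighted medians.
Total weight W = 199; half = 99.5.
x-coordinate, sorted with cumulative weight:
  x=1 (Epsilon, w=35) cum 35
  x=3 (Delta, w=40) cum 75
  x=6 (Gamma, w=35) cum 110  ← median
  x=11 (Beta, w=9) cum 119
  x=13 (Alpha, w=80) cum 199
⇒ x* = 6
y-coordinate, sorted with cumulative weight:
  y=1 (Beta, w=9) cum 9
  y=3 (Epsilon, w=35) cum 44
  y=9 (Gamma, w=35) cum 79
  y=10 (Delta, w=40) cum 119  ← median
  y=13 (Alpha, w=80) cum 199
⇒ y* = 10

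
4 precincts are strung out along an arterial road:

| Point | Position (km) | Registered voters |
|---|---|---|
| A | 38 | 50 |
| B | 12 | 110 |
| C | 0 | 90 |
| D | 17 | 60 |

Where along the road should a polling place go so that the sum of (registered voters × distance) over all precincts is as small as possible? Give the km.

x = 12

For a sum of weighted absolute distances on a line, the optimum is the weighted median (not the mean). Total weight W = 310; half-weight = 155.
Sort by position and accumulate weight:
  km 0 (C, w=90) → cum 90
  km 12 (B, w=110) → cum 200  ≥ 155 → median here
  km 17 (D, w=60) → cum 260
  km 38 (A, w=50) → cum 310
Optimal location: km 12.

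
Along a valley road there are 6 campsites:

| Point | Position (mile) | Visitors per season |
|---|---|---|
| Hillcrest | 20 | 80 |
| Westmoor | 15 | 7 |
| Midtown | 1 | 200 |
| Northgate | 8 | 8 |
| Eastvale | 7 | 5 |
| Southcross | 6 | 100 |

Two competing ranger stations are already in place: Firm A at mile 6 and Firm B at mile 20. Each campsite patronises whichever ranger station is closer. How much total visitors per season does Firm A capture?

The indifferent point is the midpoint (6+20)/2 = 13; campsites left of it (closer to Firm A at 6) go to Firm A, those right go to Firm B.
  Midtown at 1 (w=200) → Firm A
  Southcross at 6 (w=100) → Firm A
  Eastvale at 7 (w=5) → Firm A
  Northgate at 8 (w=8) → Firm A
  Westmoor at 15 (w=7) → Firm B
  Hillcrest at 20 (w=80) → Firm B
Firm A captures 313; Firm B captures 87.

313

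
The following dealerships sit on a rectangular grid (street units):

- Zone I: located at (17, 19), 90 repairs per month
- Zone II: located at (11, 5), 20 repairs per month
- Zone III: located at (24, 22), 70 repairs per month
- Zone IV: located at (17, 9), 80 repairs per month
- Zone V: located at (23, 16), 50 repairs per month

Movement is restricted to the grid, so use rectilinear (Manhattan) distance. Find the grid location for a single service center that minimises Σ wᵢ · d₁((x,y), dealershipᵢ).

Manhattan distance separates: Σwᵢ(|x−xᵢ|+|y−yᵢ|) = Σwᵢ|x−xᵢ| + Σwᵢ|y−yᵢ|, so x and y are optimised independently as 1-D weighted medians.
Total weight W = 310; half = 155.
x-coordinate, sorted with cumulative weight:
  x=11 (Zone II, w=20) cum 20
  x=17 (Zone I, w=90) cum 110
  x=17 (Zone IV, w=80) cum 190  ← median
  x=23 (Zone V, w=50) cum 240
  x=24 (Zone III, w=70) cum 310
⇒ x* = 17
y-coordinate, sorted with cumulative weight:
  y=5 (Zone II, w=20) cum 20
  y=9 (Zone IV, w=80) cum 100
  y=16 (Zone V, w=50) cum 150
  y=19 (Zone I, w=90) cum 240  ← median
  y=22 (Zone III, w=70) cum 310
⇒ y* = 19

(17, 19)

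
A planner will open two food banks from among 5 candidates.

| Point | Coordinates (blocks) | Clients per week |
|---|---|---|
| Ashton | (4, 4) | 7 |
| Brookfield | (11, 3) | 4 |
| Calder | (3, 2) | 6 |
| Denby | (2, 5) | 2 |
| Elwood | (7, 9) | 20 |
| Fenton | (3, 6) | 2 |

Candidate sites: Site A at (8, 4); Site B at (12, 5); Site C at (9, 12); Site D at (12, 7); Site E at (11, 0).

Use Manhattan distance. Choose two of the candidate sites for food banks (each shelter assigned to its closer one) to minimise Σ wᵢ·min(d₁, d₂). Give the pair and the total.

{Site A, Site C}, total 214

Evaluate every pair (each demand assigned to the nearer of the two):
  {Site A, Site C}: total = 214
  {Site A, Site B}: total = 230
  {Site A, Site E}: total = 230
  {Site A, Site D}: total = 234
  {Site B, Site C}: total = 287
  {Site C, Site E}: total = 301
  {Site C, Site D}: total = 325
  {Site B, Site D}: total = 327
  {Site D, Site E}: total = 333
  {Site B, Site E}: total = 355
Best pair: {Site A, Site C} with total 214.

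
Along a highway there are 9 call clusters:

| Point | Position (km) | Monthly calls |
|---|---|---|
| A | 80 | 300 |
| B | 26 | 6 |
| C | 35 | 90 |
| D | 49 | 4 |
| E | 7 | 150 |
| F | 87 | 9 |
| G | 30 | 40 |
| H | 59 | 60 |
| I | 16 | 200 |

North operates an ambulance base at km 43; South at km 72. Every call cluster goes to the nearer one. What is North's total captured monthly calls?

490

The indifferent point is the midpoint (43+72)/2 = 57.5; call clusters left of it (closer to North at 43) go to North, those right go to South.
  E at 7 (w=150) → North
  I at 16 (w=200) → North
  B at 26 (w=6) → North
  G at 30 (w=40) → North
  C at 35 (w=90) → North
  D at 49 (w=4) → North
  H at 59 (w=60) → South
  A at 80 (w=300) → South
  F at 87 (w=9) → South
North captures 490; South captures 369.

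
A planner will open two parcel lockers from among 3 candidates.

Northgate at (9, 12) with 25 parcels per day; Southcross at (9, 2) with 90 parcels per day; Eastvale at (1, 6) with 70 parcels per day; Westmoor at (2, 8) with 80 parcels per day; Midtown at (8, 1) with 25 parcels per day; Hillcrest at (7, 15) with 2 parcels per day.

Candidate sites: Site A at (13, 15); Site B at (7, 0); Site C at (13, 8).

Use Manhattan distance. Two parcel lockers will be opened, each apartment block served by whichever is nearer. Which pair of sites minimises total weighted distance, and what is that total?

Evaluate every pair (each demand assigned to the nearer of the two):
  {Site B, Site C}: total = 2356
  {Site A, Site B}: total = 2477
  {Site A, Site C}: total = 3247
Best pair: {Site B, Site C} with total 2356.

{Site B, Site C}, total 2356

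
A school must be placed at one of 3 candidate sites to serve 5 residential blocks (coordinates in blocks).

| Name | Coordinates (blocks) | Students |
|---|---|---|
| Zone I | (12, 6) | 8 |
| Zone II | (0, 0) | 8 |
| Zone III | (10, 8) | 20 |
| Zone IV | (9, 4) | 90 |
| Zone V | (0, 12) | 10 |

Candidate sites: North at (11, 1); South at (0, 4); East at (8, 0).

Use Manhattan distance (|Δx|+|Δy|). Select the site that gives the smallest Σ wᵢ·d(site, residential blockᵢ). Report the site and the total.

North, total 974 blocks

Total weighted distance at each candidate:
  North (11, 1): total = 974
  South (0, 4): total = 1314
  East (8, 0): total = 994
Minimum is at North with total 974 blocks.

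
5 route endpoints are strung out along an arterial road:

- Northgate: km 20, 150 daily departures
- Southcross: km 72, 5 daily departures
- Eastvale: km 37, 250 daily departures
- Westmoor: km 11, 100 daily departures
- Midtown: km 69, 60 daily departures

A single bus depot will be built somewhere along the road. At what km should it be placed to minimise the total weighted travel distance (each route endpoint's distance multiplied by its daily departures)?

For a sum of weighted absolute distances on a line, the optimum is the weighted median (not the mean). Total weight W = 565; half-weight = 282.5.
Sort by position and accumulate weight:
  km 11 (Westmoor, w=100) → cum 100
  km 20 (Northgate, w=150) → cum 250
  km 37 (Eastvale, w=250) → cum 500  ≥ 282.5 → median here
  km 69 (Midtown, w=60) → cum 560
  km 72 (Southcross, w=5) → cum 565
Optimal location: km 37.

x = 37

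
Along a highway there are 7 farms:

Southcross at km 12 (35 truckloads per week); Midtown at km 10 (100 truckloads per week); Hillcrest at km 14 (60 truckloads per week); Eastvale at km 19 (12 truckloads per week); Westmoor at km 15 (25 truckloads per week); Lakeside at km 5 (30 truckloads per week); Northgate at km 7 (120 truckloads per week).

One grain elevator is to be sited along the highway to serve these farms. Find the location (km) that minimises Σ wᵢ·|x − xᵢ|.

x = 10

For a sum of weighted absolute distances on a line, the optimum is the weighted median (not the mean). Total weight W = 382; half-weight = 191.
Sort by position and accumulate weight:
  km 5 (Lakeside, w=30) → cum 30
  km 7 (Northgate, w=120) → cum 150
  km 10 (Midtown, w=100) → cum 250  ≥ 191 → median here
  km 12 (Southcross, w=35) → cum 285
  km 14 (Hillcrest, w=60) → cum 345
  km 15 (Westmoor, w=25) → cum 370
  km 19 (Eastvale, w=12) → cum 382
Optimal location: km 10.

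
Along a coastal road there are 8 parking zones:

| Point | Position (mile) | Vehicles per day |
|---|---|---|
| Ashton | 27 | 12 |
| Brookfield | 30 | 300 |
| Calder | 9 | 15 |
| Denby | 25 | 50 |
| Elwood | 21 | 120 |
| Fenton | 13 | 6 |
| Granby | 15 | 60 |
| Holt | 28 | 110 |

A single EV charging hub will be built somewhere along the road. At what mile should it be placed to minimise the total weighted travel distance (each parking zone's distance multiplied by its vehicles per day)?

x = 28

For a sum of weighted absolute distances on a line, the optimum is the weighted median (not the mean). Total weight W = 673; half-weight = 336.5.
Sort by position and accumulate weight:
  mile 9 (Calder, w=15) → cum 15
  mile 13 (Fenton, w=6) → cum 21
  mile 15 (Granby, w=60) → cum 81
  mile 21 (Elwood, w=120) → cum 201
  mile 25 (Denby, w=50) → cum 251
  mile 27 (Ashton, w=12) → cum 263
  mile 28 (Holt, w=110) → cum 373  ≥ 336.5 → median here
  mile 30 (Brookfield, w=300) → cum 673
Optimal location: mile 28.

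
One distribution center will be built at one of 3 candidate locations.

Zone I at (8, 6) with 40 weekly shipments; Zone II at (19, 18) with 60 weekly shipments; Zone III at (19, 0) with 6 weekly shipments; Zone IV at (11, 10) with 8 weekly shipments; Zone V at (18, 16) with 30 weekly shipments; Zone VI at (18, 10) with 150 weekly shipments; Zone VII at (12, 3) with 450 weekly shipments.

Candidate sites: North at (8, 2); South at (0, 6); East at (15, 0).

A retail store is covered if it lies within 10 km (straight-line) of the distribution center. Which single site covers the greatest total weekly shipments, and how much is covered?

Coverage radius r = 10 km; a point is covered iff (Δx)²+(Δy)² ≤ 10² = 100.
  North (8, 2): covers {Zone I, Zone IV, Zone VII} → 498
  South (0, 6): covers {Zone I} → 40
  East (15, 0): covers {Zone I, Zone III, Zone VII} → 496
Maximum coverage at North: 498 weekly shipments.

North, covering 498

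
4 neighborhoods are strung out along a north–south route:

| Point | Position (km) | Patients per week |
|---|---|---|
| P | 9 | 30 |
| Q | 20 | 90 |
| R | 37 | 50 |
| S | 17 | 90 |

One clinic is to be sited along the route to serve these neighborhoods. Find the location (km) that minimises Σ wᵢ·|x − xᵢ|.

For a sum of weighted absolute distances on a line, the optimum is the weighted median (not the mean). Total weight W = 260; half-weight = 130.
Sort by position and accumulate weight:
  km 9 (P, w=30) → cum 30
  km 17 (S, w=90) → cum 120
  km 20 (Q, w=90) → cum 210  ≥ 130 → median here
  km 37 (R, w=50) → cum 260
Optimal location: km 20.

x = 20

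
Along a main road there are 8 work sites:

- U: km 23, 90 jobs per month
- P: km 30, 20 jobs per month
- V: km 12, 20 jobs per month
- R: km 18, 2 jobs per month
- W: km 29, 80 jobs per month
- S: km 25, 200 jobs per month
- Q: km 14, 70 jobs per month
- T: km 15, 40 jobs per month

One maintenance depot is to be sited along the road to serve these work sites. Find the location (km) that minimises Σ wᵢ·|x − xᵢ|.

For a sum of weighted absolute distances on a line, the optimum is the weighted median (not the mean). Total weight W = 522; half-weight = 261.
Sort by position and accumulate weight:
  km 12 (V, w=20) → cum 20
  km 14 (Q, w=70) → cum 90
  km 15 (T, w=40) → cum 130
  km 18 (R, w=2) → cum 132
  km 23 (U, w=90) → cum 222
  km 25 (S, w=200) → cum 422  ≥ 261 → median here
  km 29 (W, w=80) → cum 502
  km 30 (P, w=20) → cum 522
Optimal location: km 25.

x = 25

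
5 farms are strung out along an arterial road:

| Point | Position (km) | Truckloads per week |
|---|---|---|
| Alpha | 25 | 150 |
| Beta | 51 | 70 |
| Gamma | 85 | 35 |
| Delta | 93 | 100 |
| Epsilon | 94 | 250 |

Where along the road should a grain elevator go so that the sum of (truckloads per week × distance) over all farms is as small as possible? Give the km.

For a sum of weighted absolute distances on a line, the optimum is the weighted median (not the mean). Total weight W = 605; half-weight = 302.5.
Sort by position and accumulate weight:
  km 25 (Alpha, w=150) → cum 150
  km 51 (Beta, w=70) → cum 220
  km 85 (Gamma, w=35) → cum 255
  km 93 (Delta, w=100) → cum 355  ≥ 302.5 → median here
  km 94 (Epsilon, w=250) → cum 605
Optimal location: km 93.

x = 93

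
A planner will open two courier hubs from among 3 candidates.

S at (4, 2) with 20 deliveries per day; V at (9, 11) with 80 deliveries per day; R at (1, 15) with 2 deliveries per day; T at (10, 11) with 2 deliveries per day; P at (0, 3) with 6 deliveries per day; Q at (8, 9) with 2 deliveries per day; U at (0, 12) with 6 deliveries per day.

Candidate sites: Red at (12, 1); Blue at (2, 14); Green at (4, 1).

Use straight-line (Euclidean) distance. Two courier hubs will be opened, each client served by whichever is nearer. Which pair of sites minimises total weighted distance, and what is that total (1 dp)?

Evaluate every pair (each demand assigned to the nearer of the two):
  {Blue, Green}: total = 708.6
  {Red, Blue}: total = 890.1
  {Red, Green}: total = 1019.2
Best pair: {Blue, Green} with total 708.6.

{Blue, Green}, total 708.6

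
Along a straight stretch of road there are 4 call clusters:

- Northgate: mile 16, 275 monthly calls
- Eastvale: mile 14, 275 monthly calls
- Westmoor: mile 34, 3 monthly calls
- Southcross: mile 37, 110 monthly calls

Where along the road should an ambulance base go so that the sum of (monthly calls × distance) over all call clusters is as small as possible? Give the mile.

x = 16

For a sum of weighted absolute distances on a line, the optimum is the weighted median (not the mean). Total weight W = 663; half-weight = 331.5.
Sort by position and accumulate weight:
  mile 14 (Eastvale, w=275) → cum 275
  mile 16 (Northgate, w=275) → cum 550  ≥ 331.5 → median here
  mile 34 (Westmoor, w=3) → cum 553
  mile 37 (Southcross, w=110) → cum 663
Optimal location: mile 16.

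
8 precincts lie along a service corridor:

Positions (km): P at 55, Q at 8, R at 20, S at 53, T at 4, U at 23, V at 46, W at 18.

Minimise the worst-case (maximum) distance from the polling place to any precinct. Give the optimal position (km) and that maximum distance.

The 1-center on a line is the midpoint of the two extreme points: leftmost at 4, rightmost at 55.
Optimal location = (4 + 55)/2 = 29.5; maximum distance = (55 − 4)/2 = 25.5.

location 29.5, max distance 25.5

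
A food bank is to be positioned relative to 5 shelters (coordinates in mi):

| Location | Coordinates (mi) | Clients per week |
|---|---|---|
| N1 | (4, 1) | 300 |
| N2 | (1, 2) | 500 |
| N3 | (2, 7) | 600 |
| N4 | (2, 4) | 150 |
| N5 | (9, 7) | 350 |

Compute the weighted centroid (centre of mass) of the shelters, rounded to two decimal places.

The minimiser of Σwᵢ‖p−pᵢ‖² is the weighted centroid p* = (Σwᵢpᵢ)/(Σwᵢ).
Σwᵢ = 1900.
Σwᵢxᵢ = 300·4 + 500·1 + 600·2 + 150·2 + 350·9 = 6350.
Σwᵢyᵢ = 300·1 + 500·2 + 600·7 + 150·4 + 350·7 = 8550.
x* = 6350/1900 = 3.34, y* = 8550/1900 = 4.50.

(3.34, 4.50)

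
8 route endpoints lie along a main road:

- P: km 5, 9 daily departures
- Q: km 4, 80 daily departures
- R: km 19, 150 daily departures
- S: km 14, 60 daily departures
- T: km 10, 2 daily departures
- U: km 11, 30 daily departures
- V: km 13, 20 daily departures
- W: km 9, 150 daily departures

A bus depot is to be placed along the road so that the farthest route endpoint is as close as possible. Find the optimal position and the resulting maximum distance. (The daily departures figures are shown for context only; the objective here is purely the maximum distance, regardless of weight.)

location 11.5, max distance 7.5

The 1-center on a line is the midpoint of the two extreme points: leftmost at 4, rightmost at 19.
Optimal location = (4 + 19)/2 = 11.5; maximum distance = (19 − 4)/2 = 7.5.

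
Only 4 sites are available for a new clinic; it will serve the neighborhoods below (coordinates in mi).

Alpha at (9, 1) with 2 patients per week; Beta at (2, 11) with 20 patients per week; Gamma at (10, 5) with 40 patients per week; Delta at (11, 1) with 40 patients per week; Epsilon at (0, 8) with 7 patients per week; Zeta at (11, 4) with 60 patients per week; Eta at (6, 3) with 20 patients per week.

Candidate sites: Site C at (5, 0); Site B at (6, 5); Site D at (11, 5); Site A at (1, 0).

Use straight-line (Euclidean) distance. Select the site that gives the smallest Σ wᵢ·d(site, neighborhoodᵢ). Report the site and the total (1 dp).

Total weighted distance at each candidate:
  Site C (5, 0): total = 1324.4
  Site B (6, 5): total = 963.2
  Site D (11, 5): total = 672.8
  Site A (1, 0): total = 1870.1
Minimum is at Site D with total 672.8 mi.

Site D, total 672.8 mi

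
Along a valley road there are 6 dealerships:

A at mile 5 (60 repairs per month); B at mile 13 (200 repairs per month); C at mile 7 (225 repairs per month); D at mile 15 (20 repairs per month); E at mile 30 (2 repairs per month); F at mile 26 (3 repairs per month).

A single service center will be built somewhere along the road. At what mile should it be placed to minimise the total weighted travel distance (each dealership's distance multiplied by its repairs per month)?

x = 7

For a sum of weighted absolute distances on a line, the optimum is the weighted median (not the mean). Total weight W = 510; half-weight = 255.
Sort by position and accumulate weight:
  mile 5 (A, w=60) → cum 60
  mile 7 (C, w=225) → cum 285  ≥ 255 → median here
  mile 13 (B, w=200) → cum 485
  mile 15 (D, w=20) → cum 505
  mile 26 (F, w=3) → cum 508
  mile 30 (E, w=2) → cum 510
Optimal location: mile 7.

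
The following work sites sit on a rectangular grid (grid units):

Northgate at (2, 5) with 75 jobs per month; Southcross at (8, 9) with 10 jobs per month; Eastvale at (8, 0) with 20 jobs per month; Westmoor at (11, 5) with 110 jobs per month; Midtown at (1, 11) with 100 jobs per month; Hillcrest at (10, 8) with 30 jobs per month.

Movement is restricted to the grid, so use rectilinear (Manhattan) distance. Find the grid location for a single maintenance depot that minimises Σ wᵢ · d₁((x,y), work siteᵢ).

Manhattan distance separates: Σwᵢ(|x−xᵢ|+|y−yᵢ|) = Σwᵢ|x−xᵢ| + Σwᵢ|y−yᵢ|, so x and y are optimised independently as 1-D weighted medians.
Total weight W = 345; half = 172.5.
x-coordinate, sorted with cumulative weight:
  x=1 (Midtown, w=100) cum 100
  x=2 (Northgate, w=75) cum 175  ← median
  x=8 (Southcross, w=10) cum 185
  x=8 (Eastvale, w=20) cum 205
  x=10 (Hillcrest, w=30) cum 235
  x=11 (Westmoor, w=110) cum 345
⇒ x* = 2
y-coordinate, sorted with cumulative weight:
  y=0 (Eastvale, w=20) cum 20
  y=5 (Northgate, w=75) cum 95
  y=5 (Westmoor, w=110) cum 205  ← median
  y=8 (Hillcrest, w=30) cum 235
  y=9 (Southcross, w=10) cum 245
  y=11 (Midtown, w=100) cum 345
⇒ y* = 5

(2, 5)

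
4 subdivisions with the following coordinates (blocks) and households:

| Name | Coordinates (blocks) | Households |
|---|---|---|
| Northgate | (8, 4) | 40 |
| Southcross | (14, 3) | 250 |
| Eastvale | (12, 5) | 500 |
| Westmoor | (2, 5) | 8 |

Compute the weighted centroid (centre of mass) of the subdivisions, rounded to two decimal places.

The minimiser of Σwᵢ‖p−pᵢ‖² is the weighted centroid p* = (Σwᵢpᵢ)/(Σwᵢ).
Σwᵢ = 798.
Σwᵢxᵢ = 40·8 + 250·14 + 500·12 + 8·2 = 9836.
Σwᵢyᵢ = 40·4 + 250·3 + 500·5 + 8·5 = 3450.
x* = 9836/798 = 12.33, y* = 3450/798 = 4.32.

(12.33, 4.32)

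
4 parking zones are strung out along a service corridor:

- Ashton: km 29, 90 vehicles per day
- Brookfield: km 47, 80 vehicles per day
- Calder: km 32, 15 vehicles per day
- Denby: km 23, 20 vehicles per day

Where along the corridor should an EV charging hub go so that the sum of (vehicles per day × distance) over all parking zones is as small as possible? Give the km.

For a sum of weighted absolute distances on a line, the optimum is the weighted median (not the mean). Total weight W = 205; half-weight = 102.5.
Sort by position and accumulate weight:
  km 23 (Denby, w=20) → cum 20
  km 29 (Ashton, w=90) → cum 110  ≥ 102.5 → median here
  km 32 (Calder, w=15) → cum 125
  km 47 (Brookfield, w=80) → cum 205
Optimal location: km 29.

x = 29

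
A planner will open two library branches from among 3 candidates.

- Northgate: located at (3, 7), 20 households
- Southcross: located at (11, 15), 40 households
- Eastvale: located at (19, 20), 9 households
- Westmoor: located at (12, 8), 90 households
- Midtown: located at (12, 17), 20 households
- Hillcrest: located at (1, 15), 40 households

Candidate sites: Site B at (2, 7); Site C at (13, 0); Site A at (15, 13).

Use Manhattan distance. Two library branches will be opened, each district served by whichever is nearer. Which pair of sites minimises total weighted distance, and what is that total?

{Site B, Site A}, total 1579

Evaluate every pair (each demand assigned to the nearer of the two):
  {Site B, Site A}: total = 1579
  {Site C, Site A}: total = 2179
  {Site B, Site C}: total = 2464
Best pair: {Site B, Site A} with total 1579.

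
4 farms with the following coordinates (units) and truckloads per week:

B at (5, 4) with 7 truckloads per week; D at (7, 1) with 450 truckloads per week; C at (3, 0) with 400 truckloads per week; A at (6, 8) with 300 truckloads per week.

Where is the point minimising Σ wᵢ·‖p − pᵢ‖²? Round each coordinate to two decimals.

The minimiser of Σwᵢ‖p−pᵢ‖² is the weighted centroid p* = (Σwᵢpᵢ)/(Σwᵢ).
Σwᵢ = 1157.
Σwᵢxᵢ = 7·5 + 450·7 + 400·3 + 300·6 = 6185.
Σwᵢyᵢ = 7·4 + 450·1 + 400·0 + 300·8 = 2878.
x* = 6185/1157 = 5.35, y* = 2878/1157 = 2.49.

(5.35, 2.49)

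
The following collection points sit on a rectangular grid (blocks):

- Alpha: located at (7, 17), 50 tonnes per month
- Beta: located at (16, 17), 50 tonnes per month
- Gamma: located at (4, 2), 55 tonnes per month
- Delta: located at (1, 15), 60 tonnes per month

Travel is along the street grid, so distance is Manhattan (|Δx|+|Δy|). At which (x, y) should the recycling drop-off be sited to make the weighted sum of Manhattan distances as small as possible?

Manhattan distance separates: Σwᵢ(|x−xᵢ|+|y−yᵢ|) = Σwᵢ|x−xᵢ| + Σwᵢ|y−yᵢ|, so x and y are optimised independently as 1-D weighted medians.
Total weight W = 215; half = 107.5.
x-coordinate, sorted with cumulative weight:
  x=1 (Delta, w=60) cum 60
  x=4 (Gamma, w=55) cum 115  ← median
  x=7 (Alpha, w=50) cum 165
  x=16 (Beta, w=50) cum 215
⇒ x* = 4
y-coordinate, sorted with cumulative weight:
  y=2 (Gamma, w=55) cum 55
  y=15 (Delta, w=60) cum 115  ← median
  y=17 (Alpha, w=50) cum 165
  y=17 (Beta, w=50) cum 215
⇒ y* = 15

(4, 15)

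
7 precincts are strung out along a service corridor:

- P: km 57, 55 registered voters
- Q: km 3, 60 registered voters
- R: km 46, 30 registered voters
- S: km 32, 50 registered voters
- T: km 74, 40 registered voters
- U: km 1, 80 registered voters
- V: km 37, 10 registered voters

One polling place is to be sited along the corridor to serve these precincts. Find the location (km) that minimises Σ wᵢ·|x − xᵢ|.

x = 32

For a sum of weighted absolute distances on a line, the optimum is the weighted median (not the mean). Total weight W = 325; half-weight = 162.5.
Sort by position and accumulate weight:
  km 1 (U, w=80) → cum 80
  km 3 (Q, w=60) → cum 140
  km 32 (S, w=50) → cum 190  ≥ 162.5 → median here
  km 37 (V, w=10) → cum 200
  km 46 (R, w=30) → cum 230
  km 57 (P, w=55) → cum 285
  km 74 (T, w=40) → cum 325
Optimal location: km 32.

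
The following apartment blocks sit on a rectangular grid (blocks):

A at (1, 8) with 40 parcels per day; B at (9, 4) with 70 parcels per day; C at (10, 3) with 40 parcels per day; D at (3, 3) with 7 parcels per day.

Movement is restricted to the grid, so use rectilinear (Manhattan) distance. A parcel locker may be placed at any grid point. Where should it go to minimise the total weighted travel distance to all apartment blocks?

(9, 4)

Manhattan distance separates: Σwᵢ(|x−xᵢ|+|y−yᵢ|) = Σwᵢ|x−xᵢ| + Σwᵢ|y−yᵢ|, so x and y are optimised independently as 1-D weighted medians.
Total weight W = 157; half = 78.5.
x-coordinate, sorted with cumulative weight:
  x=1 (A, w=40) cum 40
  x=3 (D, w=7) cum 47
  x=9 (B, w=70) cum 117  ← median
  x=10 (C, w=40) cum 157
⇒ x* = 9
y-coordinate, sorted with cumulative weight:
  y=3 (C, w=40) cum 40
  y=3 (D, w=7) cum 47
  y=4 (B, w=70) cum 117  ← median
  y=8 (A, w=40) cum 157
⇒ y* = 4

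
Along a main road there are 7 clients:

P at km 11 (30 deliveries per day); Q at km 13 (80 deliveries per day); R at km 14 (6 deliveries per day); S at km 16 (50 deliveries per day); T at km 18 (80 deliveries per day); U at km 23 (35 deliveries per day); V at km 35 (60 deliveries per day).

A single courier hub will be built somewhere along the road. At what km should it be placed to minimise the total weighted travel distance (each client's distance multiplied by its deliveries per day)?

For a sum of weighted absolute distances on a line, the optimum is the weighted median (not the mean). Total weight W = 341; half-weight = 170.5.
Sort by position and accumulate weight:
  km 11 (P, w=30) → cum 30
  km 13 (Q, w=80) → cum 110
  km 14 (R, w=6) → cum 116
  km 16 (S, w=50) → cum 166
  km 18 (T, w=80) → cum 246  ≥ 170.5 → median here
  km 23 (U, w=35) → cum 281
  km 35 (V, w=60) → cum 341
Optimal location: km 18.

x = 18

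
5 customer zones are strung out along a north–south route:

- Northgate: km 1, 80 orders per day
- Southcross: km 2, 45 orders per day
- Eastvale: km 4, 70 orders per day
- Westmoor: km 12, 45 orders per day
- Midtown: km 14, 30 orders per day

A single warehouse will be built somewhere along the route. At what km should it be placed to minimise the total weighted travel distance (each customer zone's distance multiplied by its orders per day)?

x = 4

For a sum of weighted absolute distances on a line, the optimum is the weighted median (not the mean). Total weight W = 270; half-weight = 135.
Sort by position and accumulate weight:
  km 1 (Northgate, w=80) → cum 80
  km 2 (Southcross, w=45) → cum 125
  km 4 (Eastvale, w=70) → cum 195  ≥ 135 → median here
  km 12 (Westmoor, w=45) → cum 240
  km 14 (Midtown, w=30) → cum 270
Optimal location: km 4.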